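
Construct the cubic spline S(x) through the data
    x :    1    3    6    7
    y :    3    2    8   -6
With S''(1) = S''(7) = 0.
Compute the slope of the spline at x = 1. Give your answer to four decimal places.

Put σ_i = S'' at the i-th knot. Here h = (2, 3, 1) and Δ = (-1/2, 2, -14), so the interior equations h_(i-1)·σ_(i-1) + 2(h_(i-1)+h_i)·σ_i + h_i·σ_(i+1) = 6(Δ_i − Δ_(i-1)) read
  2·σ_0 + 10·σ_1 + 3·σ_2 = 6(Δ_1 - Δ_0) = 15
  3·σ_1 + 8·σ_2 + 1·σ_3 = 6(Δ_2 - Δ_1) = -96
Natural end conditions: σ_0 = σ_3 = 0.
Hence σ_0 = 0, σ_1 = 408/71, σ_2 = -1005/71, σ_3 = 0.
On [1, 3], S'(x) = b_0 + 2c_0·(x - 1) + 3d_0·(x - 1)² with b_0 = Δ_0 - h_0(2σ_0 + σ_1)/6 = -343/142, c_0 = σ_0/2 = 0, d_0 = (σ_1 - σ_0)/(6h_0) = 34/71. So S'(1) = -343/142.

-2.4155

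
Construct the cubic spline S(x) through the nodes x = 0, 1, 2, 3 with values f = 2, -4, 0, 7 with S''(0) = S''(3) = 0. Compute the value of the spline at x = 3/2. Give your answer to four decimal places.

With m_i denoting the second derivative at x_i, h_i = 1, 1, 1, and Δ_i = (y_(i+1) − y_i)/h_i = -6, 4, 7:
  1·m_0 + 4·m_1 + 1·m_2 = 6(Δ_1 - Δ_0) = 60
  1·m_1 + 4·m_2 + 1·m_3 = 6(Δ_2 - Δ_1) = 18
Natural end conditions: m_0 = m_3 = 0.
Solving the tridiagonal system: m_0 = 0, m_1 = 74/5, m_2 = 4/5, m_3 = 0.
On [1, 2], S(x) = -4 - 16/15·(x - 1) + 37/5·(x - 1)² - 7/3·(x - 1)³.
With (x - 1) = 1/2: S(3/2) = -119/40.

-2.9750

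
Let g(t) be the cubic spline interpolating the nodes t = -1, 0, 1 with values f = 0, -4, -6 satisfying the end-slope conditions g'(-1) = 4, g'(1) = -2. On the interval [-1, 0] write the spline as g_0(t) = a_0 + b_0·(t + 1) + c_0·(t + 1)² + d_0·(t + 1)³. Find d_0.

Put M_i = g'' at the i-th knot. Here h = (1, 1) and Δ = (-4, -2), so the interior equations h_(i-1)·M_(i-1) + 2(h_(i-1)+h_i)·M_i + h_i·M_(i+1) = 6(Δ_i − Δ_(i-1)) read
  1·M_0 + 4·M_1 + 1·M_2 = 6(Δ_1 - Δ_0) = 12
Clamped end conditions give two more equations: 2h_0·M_0 + h_0·M_1 = 6(Δ_0 - g'(-1)) = -48 and h_1·M_1 + 2h_1·M_2 = 6(g'(1) - Δ_1) = 0.
Forward elimination and back-substitution give M_0 = -30, M_1 = 12, M_2 = -6.
On [-1, 0], with g_0(t) = a_0 + b_0·(t + 1) + c_0·(t + 1)² + d_0·(t + 1)³: c_0 = M_0/2 = -15, d_0 = (M_1 - M_0)/(6h_0) = 7, b_0 = Δ_0 - h_0(2M_0 + M_1)/6 = 4.

7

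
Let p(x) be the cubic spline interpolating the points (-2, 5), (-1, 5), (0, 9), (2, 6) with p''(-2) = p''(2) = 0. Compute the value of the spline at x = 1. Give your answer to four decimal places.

9.1957

Write M_i for p''(x_i). With h_i = 1, 1, 2 and divided differences Δ_i = 0, 4, -3/2, the continuity of p' gives the tridiagonal system
  1·M_0 + 4·M_1 + 1·M_2 = 6(Δ_1 - Δ_0) = 24
  1·M_1 + 6·M_2 + 2·M_3 = 6(Δ_2 - Δ_1) = -33
Natural end conditions: M_0 = M_3 = 0.
Solving the tridiagonal system: M_0 = 0, M_1 = 177/23, M_2 = -156/23, M_3 = 0.
On [0, 2], p(x) = 9 + 139/46·x - 78/23·x² + 13/23·x³.
With x = 1: p(1) = 423/46.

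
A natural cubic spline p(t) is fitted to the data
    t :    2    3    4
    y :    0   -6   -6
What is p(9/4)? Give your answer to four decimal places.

Write σ_i for p''(x_i). With h_i = 1, 1 and divided differences Δ_i = -6, 0, the continuity of p' gives the tridiagonal system
  1·σ_0 + 4·σ_1 + 1·σ_2 = 6(Δ_1 - Δ_0) = 36
Natural end conditions: σ_0 = σ_2 = 0.
Forward elimination and back-substitution give σ_0 = 0, σ_1 = 9, σ_2 = 0.
On [2, 3], p(t) = 0 - 15/2·(t - 2) + 0·(t - 2)² + 3/2·(t - 2)³.
With (t - 2) = 1/4: p(9/4) = -237/128.

-1.8516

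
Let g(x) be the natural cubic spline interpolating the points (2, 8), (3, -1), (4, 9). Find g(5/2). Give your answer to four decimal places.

Put M_i = g'' at the i-th knot. Here h = (1, 1) and Δ = (-9, 10), so the interior equations h_(i-1)·M_(i-1) + 2(h_(i-1)+h_i)·M_i + h_i·M_(i+1) = 6(Δ_i − Δ_(i-1)) read
  1·M_0 + 4·M_1 + 1·M_2 = 6(Δ_1 - Δ_0) = 114
Natural end conditions: M_0 = M_2 = 0.
Forward elimination and back-substitution give M_0 = 0, M_1 = 57/2, M_2 = 0.
On [2, 3], g(x) = 8 - 55/4·(x - 2) + 0·(x - 2)² + 19/4·(x - 2)³.
With (x - 2) = 1/2: g(5/2) = 55/32.

1.7188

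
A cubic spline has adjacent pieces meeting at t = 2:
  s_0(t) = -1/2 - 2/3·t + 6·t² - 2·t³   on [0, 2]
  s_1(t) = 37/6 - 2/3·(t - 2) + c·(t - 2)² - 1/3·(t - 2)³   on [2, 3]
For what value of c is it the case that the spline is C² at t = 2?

-6

s_0''(t) = 12 - 12·t, so s_0''(2) = -12. On the right, s_1''(2) = 2c, so c = -6.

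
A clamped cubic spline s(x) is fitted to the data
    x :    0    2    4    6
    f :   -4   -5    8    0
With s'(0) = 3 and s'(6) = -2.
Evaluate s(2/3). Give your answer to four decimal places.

-3.8691

Let M_i = s''(x_i). Step sizes h_i = 2, 2, 2; slopes of the chords Δ_i = (y_(i+1) - y_i)/h_i = -1/2, 13/2, -4.
  2·M_0 + 8·M_1 + 2·M_2 = 6(Δ_1 - Δ_0) = 42
  2·M_1 + 8·M_2 + 2·M_3 = 6(Δ_2 - Δ_1) = -63
Clamped end conditions give two more equations: 2h_0·M_0 + h_0·M_1 = 6(Δ_0 - s'(0)) = -21 and h_2·M_2 + 2h_2·M_3 = 6(s'(6) - Δ_2) = 12.
Hence M_0 = -163/15, M_1 = 337/30, M_2 = -196/15, M_3 = 143/15.
On [0, 2], s(x) = -4 + 3·x - 163/30·x² + 221/120·x³.
With x = 2/3: s(2/3) = -1567/405.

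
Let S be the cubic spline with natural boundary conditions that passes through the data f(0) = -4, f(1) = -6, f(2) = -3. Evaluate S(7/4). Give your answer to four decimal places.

-4.0430

Let M_i = S''(x_i). Step sizes h_i = 1, 1; slopes of the chords Δ_i = (y_(i+1) - y_i)/h_i = -2, 3.
  1·M_0 + 4·M_1 + 1·M_2 = 6(Δ_1 - Δ_0) = 30
Natural end conditions: M_0 = M_2 = 0.
Hence M_0 = 0, M_1 = 15/2, M_2 = 0.
On [1, 2], S(t) = -6 + 1/2·(t - 1) + 15/4·(t - 1)² - 5/4·(t - 1)³.
With (t - 1) = 3/4: S(7/4) = -1035/256.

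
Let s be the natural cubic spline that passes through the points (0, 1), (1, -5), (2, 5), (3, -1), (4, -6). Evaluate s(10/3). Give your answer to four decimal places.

Put m_i = s'' at the i-th knot. Here h = (1, 1, 1, 1) and Δ = (-6, 10, -6, -5), so the interior equations h_(i-1)·m_(i-1) + 2(h_(i-1)+h_i)·m_i + h_i·m_(i+1) = 6(Δ_i − Δ_(i-1)) read
  1·m_0 + 4·m_1 + 1·m_2 = 6(Δ_1 - Δ_0) = 96
  1·m_1 + 4·m_2 + 1·m_3 = 6(Δ_2 - Δ_1) = -96
  1·m_2 + 4·m_3 + 1·m_4 = 6(Δ_3 - Δ_2) = 6
Natural end conditions: m_0 = m_4 = 0.
Hence m_0 = 0, m_1 = 915/28, m_2 = -243/7, m_3 = 285/28, m_4 = 0.
On [3, 4], s(x) = -1 - 235/28·(x - 3) + 285/56·(x - 3)² - 95/56·(x - 3)³.
With (x - 3) = 1/3: s(10/3) = -2491/756.

-3.2950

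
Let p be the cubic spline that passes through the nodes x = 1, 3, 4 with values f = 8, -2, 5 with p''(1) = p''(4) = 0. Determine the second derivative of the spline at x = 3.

Put M_i = p'' at the i-th knot. Here h = (2, 1) and Δ = (-5, 7), so the interior equations h_(i-1)·M_(i-1) + 2(h_(i-1)+h_i)·M_i + h_i·M_(i+1) = 6(Δ_i − Δ_(i-1)) read
  2·M_0 + 6·M_1 + 1·M_2 = 6(Δ_1 - Δ_0) = 72
Natural end conditions: M_0 = M_2 = 0.
Solving: M_0 = 0, M_1 = 12, M_2 = 0.

12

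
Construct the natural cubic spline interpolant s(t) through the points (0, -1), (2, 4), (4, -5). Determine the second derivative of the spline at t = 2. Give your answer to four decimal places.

-5.2500

Write σ_i for s''(x_i). With h_i = 2, 2 and divided differences Δ_i = 5/2, -9/2, the continuity of s' gives the tridiagonal system
  2·σ_0 + 8·σ_1 + 2·σ_2 = 6(Δ_1 - Δ_0) = -42
Natural end conditions: σ_0 = σ_2 = 0.
Solving: σ_0 = 0, σ_1 = -21/4, σ_2 = 0.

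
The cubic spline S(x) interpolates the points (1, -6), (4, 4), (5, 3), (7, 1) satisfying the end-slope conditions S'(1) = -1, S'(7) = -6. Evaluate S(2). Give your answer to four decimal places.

-3.9630

Write M_i for S''(x_i). With h_i = 3, 1, 2 and divided differences Δ_i = 10/3, -1, -1, the continuity of S' gives the tridiagonal system
  3·M_0 + 8·M_1 + 1·M_2 = 6(Δ_1 - Δ_0) = -26
  1·M_1 + 6·M_2 + 2·M_3 = 6(Δ_2 - Δ_1) = 0
Clamped end conditions give two more equations: 2h_0·M_0 + h_0·M_1 = 6(Δ_0 - S'(1)) = 26 and h_2·M_2 + 2h_2·M_3 = 6(S'(7) - Δ_2) = -30.
Solving the tridiagonal system: M_0 = 23/3, M_1 = -20/3, M_2 = 13/3, M_3 = -29/3.
On [1, 4], S(x) = -6 - 1·(x - 1) + 23/6·(x - 1)² - 43/54·(x - 1)³.
With (x - 1) = 1: S(2) = -107/27.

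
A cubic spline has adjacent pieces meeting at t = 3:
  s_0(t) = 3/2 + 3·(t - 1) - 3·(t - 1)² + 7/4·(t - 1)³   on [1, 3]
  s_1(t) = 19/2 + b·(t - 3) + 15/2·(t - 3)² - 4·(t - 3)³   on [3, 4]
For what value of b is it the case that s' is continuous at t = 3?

12

s_0'(t) = 3 - 6·(t - 1) + 21/4·(t - 1)², so s_0'(3) = 12. On the right, s_1'(3) = b, so b = 12.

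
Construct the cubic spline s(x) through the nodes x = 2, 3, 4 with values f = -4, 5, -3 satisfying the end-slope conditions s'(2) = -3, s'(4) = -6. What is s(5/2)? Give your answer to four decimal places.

-0.2500

Write m_i for s''(x_i). With h_i = 1, 1 and divided differences Δ_i = 9, -8, the continuity of s' gives the tridiagonal system
  1·m_0 + 4·m_1 + 1·m_2 = 6(Δ_1 - Δ_0) = -102
Clamped end conditions give two more equations: 2h_0·m_0 + h_0·m_1 = 6(Δ_0 - s'(2)) = 72 and h_1·m_1 + 2h_1·m_2 = 6(s'(4) - Δ_1) = 12.
Hence m_0 = 60, m_1 = -48, m_2 = 30.
On [2, 3], s(x) = -4 - 3·(x - 2) + 30·(x - 2)² - 18·(x - 2)³.
With (x - 2) = 1/2: s(5/2) = -1/4.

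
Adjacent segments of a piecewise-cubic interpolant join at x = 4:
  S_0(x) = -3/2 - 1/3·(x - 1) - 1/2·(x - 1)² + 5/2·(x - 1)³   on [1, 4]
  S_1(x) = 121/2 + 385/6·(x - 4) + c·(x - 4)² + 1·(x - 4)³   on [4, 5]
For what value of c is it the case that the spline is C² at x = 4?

S_0''(x) = -1 + 15·(x - 1), so S_0''(4) = 44. On the right, S_1''(4) = 2c, so c = 22.

22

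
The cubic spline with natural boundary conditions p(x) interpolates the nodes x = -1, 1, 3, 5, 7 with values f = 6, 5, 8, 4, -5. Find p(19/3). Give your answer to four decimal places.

-1.7725

Put m_i = p'' at the i-th knot. Here h = (2, 2, 2, 2) and Δ = (-1/2, 3/2, -2, -9/2), so the interior equations h_(i-1)·m_(i-1) + 2(h_(i-1)+h_i)·m_i + h_i·m_(i+1) = 6(Δ_i − Δ_(i-1)) read
  2·m_0 + 8·m_1 + 2·m_2 = 6(Δ_1 - Δ_0) = 12
  2·m_1 + 8·m_2 + 2·m_3 = 6(Δ_2 - Δ_1) = -21
  2·m_2 + 8·m_3 + 2·m_4 = 6(Δ_3 - Δ_2) = -15
Natural end conditions: m_0 = m_4 = 0.
Hence m_0 = 0, m_1 = 249/112, m_2 = -81/28, m_3 = -129/112, m_4 = 0.
On [5, 7], p(x) = 4 - 209/56·(x - 5) - 129/224·(x - 5)² + 43/448·(x - 5)³.
With (x - 5) = 4/3: p(19/3) = -335/189.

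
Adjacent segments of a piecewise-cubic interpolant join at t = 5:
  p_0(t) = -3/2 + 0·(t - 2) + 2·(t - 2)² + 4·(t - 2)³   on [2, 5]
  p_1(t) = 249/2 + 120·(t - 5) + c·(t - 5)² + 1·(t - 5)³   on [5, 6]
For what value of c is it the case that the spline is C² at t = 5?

p_0''(t) = 4 + 24·(t - 2), so p_0''(5) = 76. On the right, p_1''(5) = 2c, so c = 38.

38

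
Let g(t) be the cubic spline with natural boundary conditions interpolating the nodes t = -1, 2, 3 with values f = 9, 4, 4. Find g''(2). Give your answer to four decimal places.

1.2500

With m_i denoting the second derivative at x_i, h_i = 3, 1, and Δ_i = (y_(i+1) − y_i)/h_i = -5/3, 0:
  3·m_0 + 8·m_1 + 1·m_2 = 6(Δ_1 - Δ_0) = 10
Natural end conditions: m_0 = m_2 = 0.
Solving the tridiagonal system: m_0 = 0, m_1 = 5/4, m_2 = 0.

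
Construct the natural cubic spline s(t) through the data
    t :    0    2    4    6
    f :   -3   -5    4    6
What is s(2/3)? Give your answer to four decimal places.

Let σ_i = s''(x_i). Step sizes h_i = 2, 2, 2; slopes of the chords Δ_i = (y_(i+1) - y_i)/h_i = -1, 9/2, 1.
  2·σ_0 + 8·σ_1 + 2·σ_2 = 6(Δ_1 - Δ_0) = 33
  2·σ_1 + 8·σ_2 + 2·σ_3 = 6(Δ_2 - Δ_1) = -21
Natural end conditions: σ_0 = σ_3 = 0.
Forward elimination and back-substitution give σ_0 = 0, σ_1 = 51/10, σ_2 = -39/10, σ_3 = 0.
On [0, 2], s(t) = -3 - 27/10·t + 0·t² + 17/40·t³.
With t = 2/3: s(2/3) = -631/135.

-4.6741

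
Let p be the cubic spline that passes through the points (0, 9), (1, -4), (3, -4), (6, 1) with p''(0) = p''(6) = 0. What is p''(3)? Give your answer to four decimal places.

-1.7143

Write m_i for p''(x_i). With h_i = 1, 2, 3 and divided differences Δ_i = -13, 0, 5/3, the continuity of p' gives the tridiagonal system
  1·m_0 + 6·m_1 + 2·m_2 = 6(Δ_1 - Δ_0) = 78
  2·m_1 + 10·m_2 + 3·m_3 = 6(Δ_2 - Δ_1) = 10
Natural end conditions: m_0 = m_3 = 0.
Forward elimination and back-substitution give m_0 = 0, m_1 = 95/7, m_2 = -12/7, m_3 = 0.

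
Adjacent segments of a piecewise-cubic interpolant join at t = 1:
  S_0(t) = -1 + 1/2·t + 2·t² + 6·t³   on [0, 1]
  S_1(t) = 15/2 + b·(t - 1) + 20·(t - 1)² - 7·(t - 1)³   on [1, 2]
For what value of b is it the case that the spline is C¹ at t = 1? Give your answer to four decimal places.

S_0'(t) = 1/2 + 4·t + 18·t², so S_0'(1) = 45/2. On the right, S_1'(1) = b, so b = 45/2.

22.5000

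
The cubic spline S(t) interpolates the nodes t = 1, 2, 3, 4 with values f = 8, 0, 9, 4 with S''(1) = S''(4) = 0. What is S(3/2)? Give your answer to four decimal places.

Let M_i = S''(x_i). Step sizes h_i = 1, 1, 1; slopes of the chords Δ_i = (y_(i+1) - y_i)/h_i = -8, 9, -5.
  1·M_0 + 4·M_1 + 1·M_2 = 6(Δ_1 - Δ_0) = 102
  1·M_1 + 4·M_2 + 1·M_3 = 6(Δ_2 - Δ_1) = -84
Natural end conditions: M_0 = M_3 = 0.
Forward elimination and back-substitution give M_0 = 0, M_1 = 164/5, M_2 = -146/5, M_3 = 0.
On [1, 2], S(t) = 8 - 202/15·(t - 1) + 0·(t - 1)² + 82/15·(t - 1)³.
With (t - 1) = 1/2: S(3/2) = 39/20.

1.9500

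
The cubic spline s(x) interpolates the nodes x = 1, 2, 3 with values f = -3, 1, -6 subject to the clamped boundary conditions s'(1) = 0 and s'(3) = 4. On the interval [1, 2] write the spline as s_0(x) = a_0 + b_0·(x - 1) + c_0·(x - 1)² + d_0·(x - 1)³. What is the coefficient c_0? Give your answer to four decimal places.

15.2500

Write σ_i for s''(x_i). With h_i = 1, 1 and divided differences Δ_i = 4, -7, the continuity of s' gives the tridiagonal system
  1·σ_0 + 4·σ_1 + 1·σ_2 = 6(Δ_1 - Δ_0) = -66
Clamped end conditions give two more equations: 2h_0·σ_0 + h_0·σ_1 = 6(Δ_0 - s'(1)) = 24 and h_1·σ_1 + 2h_1·σ_2 = 6(s'(3) - Δ_1) = 66.
Forward elimination and back-substitution give σ_0 = 61/2, σ_1 = -37, σ_2 = 103/2.
On [1, 2], with s_0(x) = a_0 + b_0·(x - 1) + c_0·(x - 1)² + d_0·(x - 1)³: c_0 = σ_0/2 = 61/4, d_0 = (σ_1 - σ_0)/(6h_0) = -45/4, b_0 = Δ_0 - h_0(2σ_0 + σ_1)/6 = 0.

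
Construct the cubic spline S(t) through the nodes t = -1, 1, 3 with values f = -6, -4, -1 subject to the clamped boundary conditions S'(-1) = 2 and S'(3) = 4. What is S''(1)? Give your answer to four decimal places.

With m_i denoting the second derivative at x_i, h_i = 2, 2, and Δ_i = (y_(i+1) − y_i)/h_i = 1, 3/2:
  2·m_0 + 8·m_1 + 2·m_2 = 6(Δ_1 - Δ_0) = 3
Clamped end conditions give two more equations: 2h_0·m_0 + h_0·m_1 = 6(Δ_0 - S'(-1)) = -6 and h_1·m_1 + 2h_1·m_2 = 6(S'(3) - Δ_1) = 15.
Forward elimination and back-substitution give m_0 = -11/8, m_1 = -1/4, m_2 = 31/8.

-0.2500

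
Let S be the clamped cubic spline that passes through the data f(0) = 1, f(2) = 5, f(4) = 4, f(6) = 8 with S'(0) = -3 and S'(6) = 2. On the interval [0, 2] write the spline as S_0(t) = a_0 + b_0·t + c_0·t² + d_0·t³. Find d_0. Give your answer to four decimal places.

-1.2917

Write m_i for S''(x_i). With h_i = 2, 2, 2 and divided differences Δ_i = 2, -1/2, 2, the continuity of S' gives the tridiagonal system
  2·m_0 + 8·m_1 + 2·m_2 = 6(Δ_1 - Δ_0) = -15
  2·m_1 + 8·m_2 + 2·m_3 = 6(Δ_2 - Δ_1) = 15
Clamped end conditions give two more equations: 2h_0·m_0 + h_0·m_1 = 6(Δ_0 - S'(0)) = 30 and h_2·m_2 + 2h_2·m_3 = 6(S'(6) - Δ_2) = 0.
Solving the tridiagonal system: m_0 = 61/6, m_1 = -16/3, m_2 = 11/3, m_3 = -11/6.
On [0, 2], with S_0(t) = a_0 + b_0·t + c_0·t² + d_0·t³: c_0 = m_0/2 = 61/12, d_0 = (m_1 - m_0)/(6h_0) = -31/24, b_0 = Δ_0 - h_0(2m_0 + m_1)/6 = -3.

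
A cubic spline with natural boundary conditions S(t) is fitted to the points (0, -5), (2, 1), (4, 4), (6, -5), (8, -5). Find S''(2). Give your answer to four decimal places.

With M_i denoting the second derivative at x_i, h_i = 2, 2, 2, 2, and Δ_i = (y_(i+1) − y_i)/h_i = 3, 3/2, -9/2, 0:
  2·M_0 + 8·M_1 + 2·M_2 = 6(Δ_1 - Δ_0) = -9
  2·M_1 + 8·M_2 + 2·M_3 = 6(Δ_2 - Δ_1) = -36
  2·M_2 + 8·M_3 + 2·M_4 = 6(Δ_3 - Δ_2) = 27
Natural end conditions: M_0 = M_4 = 0.
Forward elimination and back-substitution give M_0 = 0, M_1 = 9/28, M_2 = -81/14, M_3 = 135/28, M_4 = 0.

0.3214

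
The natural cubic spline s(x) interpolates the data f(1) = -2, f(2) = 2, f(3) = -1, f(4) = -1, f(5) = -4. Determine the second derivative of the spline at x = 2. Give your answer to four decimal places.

-12.8571

Put M_i = s'' at the i-th knot. Here h = (1, 1, 1, 1) and Δ = (4, -3, 0, -3), so the interior equations h_(i-1)·M_(i-1) + 2(h_(i-1)+h_i)·M_i + h_i·M_(i+1) = 6(Δ_i − Δ_(i-1)) read
  1·M_0 + 4·M_1 + 1·M_2 = 6(Δ_1 - Δ_0) = -42
  1·M_1 + 4·M_2 + 1·M_3 = 6(Δ_2 - Δ_1) = 18
  1·M_2 + 4·M_3 + 1·M_4 = 6(Δ_3 - Δ_2) = -18
Natural end conditions: M_0 = M_4 = 0.
Forward elimination and back-substitution give M_0 = 0, M_1 = -90/7, M_2 = 66/7, M_3 = -48/7, M_4 = 0.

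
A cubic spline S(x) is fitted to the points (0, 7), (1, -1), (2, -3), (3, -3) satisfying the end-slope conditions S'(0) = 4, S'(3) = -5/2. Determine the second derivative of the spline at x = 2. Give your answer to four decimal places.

Write M_i for S''(x_i). With h_i = 1, 1, 1 and divided differences Δ_i = -8, -2, 0, the continuity of S' gives the tridiagonal system
  1·M_0 + 4·M_1 + 1·M_2 = 6(Δ_1 - Δ_0) = 36
  1·M_1 + 4·M_2 + 1·M_3 = 6(Δ_2 - Δ_1) = 12
Clamped end conditions give two more equations: 2h_0·M_0 + h_0·M_1 = 6(Δ_0 - S'(0)) = -72 and h_2·M_2 + 2h_2·M_3 = 6(S'(3) - Δ_2) = -15.
Forward elimination and back-substitution give M_0 = -139/3, M_1 = 62/3, M_2 = -1/3, M_3 = -22/3.

-0.3333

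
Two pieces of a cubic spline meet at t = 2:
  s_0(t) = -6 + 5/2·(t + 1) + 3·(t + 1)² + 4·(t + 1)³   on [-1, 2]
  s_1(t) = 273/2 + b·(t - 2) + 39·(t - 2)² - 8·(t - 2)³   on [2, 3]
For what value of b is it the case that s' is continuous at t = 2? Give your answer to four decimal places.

128.5000

s_0'(t) = 5/2 + 6·(t + 1) + 12·(t + 1)², so s_0'(2) = 257/2. On the right, s_1'(2) = b, so b = 257/2.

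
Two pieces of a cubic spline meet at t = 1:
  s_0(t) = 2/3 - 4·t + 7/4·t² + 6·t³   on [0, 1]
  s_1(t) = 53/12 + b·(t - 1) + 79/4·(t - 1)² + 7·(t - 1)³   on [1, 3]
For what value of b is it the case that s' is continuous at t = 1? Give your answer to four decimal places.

17.5000

s_0'(t) = -4 + 7/2·t + 18·t², so s_0'(1) = 35/2. On the right, s_1'(1) = b, so b = 35/2.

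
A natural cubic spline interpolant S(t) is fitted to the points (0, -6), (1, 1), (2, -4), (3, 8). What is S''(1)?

-26

Put M_i = S'' at the i-th knot. Here h = (1, 1, 1) and Δ = (7, -5, 12), so the interior equations h_(i-1)·M_(i-1) + 2(h_(i-1)+h_i)·M_i + h_i·M_(i+1) = 6(Δ_i − Δ_(i-1)) read
  1·M_0 + 4·M_1 + 1·M_2 = 6(Δ_1 - Δ_0) = -72
  1·M_1 + 4·M_2 + 1·M_3 = 6(Δ_2 - Δ_1) = 102
Natural end conditions: M_0 = M_3 = 0.
Forward elimination and back-substitution give M_0 = 0, M_1 = -26, M_2 = 32, M_3 = 0.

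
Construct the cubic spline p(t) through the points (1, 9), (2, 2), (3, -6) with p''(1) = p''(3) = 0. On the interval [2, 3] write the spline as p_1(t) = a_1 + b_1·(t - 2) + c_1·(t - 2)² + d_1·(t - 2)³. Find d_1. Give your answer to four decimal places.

0.2500

Put σ_i = p'' at the i-th knot. Here h = (1, 1) and Δ = (-7, -8), so the interior equations h_(i-1)·σ_(i-1) + 2(h_(i-1)+h_i)·σ_i + h_i·σ_(i+1) = 6(Δ_i − Δ_(i-1)) read
  1·σ_0 + 4·σ_1 + 1·σ_2 = 6(Δ_1 - Δ_0) = -6
Natural end conditions: σ_0 = σ_2 = 0.
Forward elimination and back-substitution give σ_0 = 0, σ_1 = -3/2, σ_2 = 0.
On [2, 3], with p_1(t) = a_1 + b_1·(t - 2) + c_1·(t - 2)² + d_1·(t - 2)³: c_1 = σ_1/2 = -3/4, d_1 = (σ_2 - σ_1)/(6h_1) = 1/4, b_1 = Δ_1 - h_1(2σ_1 + σ_2)/6 = -15/2.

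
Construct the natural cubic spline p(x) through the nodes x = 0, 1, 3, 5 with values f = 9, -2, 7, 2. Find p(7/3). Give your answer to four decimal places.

Write m_i for p''(x_i). With h_i = 1, 2, 2 and divided differences Δ_i = -11, 9/2, -5/2, the continuity of p' gives the tridiagonal system
  1·m_0 + 6·m_1 + 2·m_2 = 6(Δ_1 - Δ_0) = 93
  2·m_1 + 8·m_2 + 2·m_3 = 6(Δ_2 - Δ_1) = -42
Natural end conditions: m_0 = m_3 = 0.
Forward elimination and back-substitution give m_0 = 0, m_1 = 207/11, m_2 = -219/22, m_3 = 0.
On [1, 3], p(x) = -2 - 52/11·(x - 1) + 207/22·(x - 1)² - 211/88·(x - 1)³.
With (x - 1) = 4/3: p(7/3) = 74/27.

2.7407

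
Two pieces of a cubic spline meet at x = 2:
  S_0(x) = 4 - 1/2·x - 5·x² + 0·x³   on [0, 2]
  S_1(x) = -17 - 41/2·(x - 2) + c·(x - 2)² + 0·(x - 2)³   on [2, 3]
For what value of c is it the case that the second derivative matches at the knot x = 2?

S_0''(x) = -10 + 0·x, so S_0''(2) = -10. On the right, S_1''(2) = 2c, so c = -5.

-5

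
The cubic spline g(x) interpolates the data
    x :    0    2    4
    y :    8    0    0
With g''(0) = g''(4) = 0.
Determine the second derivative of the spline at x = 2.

3

Let σ_i = g''(x_i). Step sizes h_i = 2, 2; slopes of the chords Δ_i = (y_(i+1) - y_i)/h_i = -4, 0.
  2·σ_0 + 8·σ_1 + 2·σ_2 = 6(Δ_1 - Δ_0) = 24
Natural end conditions: σ_0 = σ_2 = 0.
Solving the tridiagonal system: σ_0 = 0, σ_1 = 3, σ_2 = 0.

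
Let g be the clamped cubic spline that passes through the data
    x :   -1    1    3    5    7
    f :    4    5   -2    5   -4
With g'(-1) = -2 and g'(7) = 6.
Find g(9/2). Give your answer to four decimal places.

4.7266

Put σ_i = g'' at the i-th knot. Here h = (2, 2, 2, 2) and Δ = (1/2, -7/2, 7/2, -9/2), so the interior equations h_(i-1)·σ_(i-1) + 2(h_(i-1)+h_i)·σ_i + h_i·σ_(i+1) = 6(Δ_i − Δ_(i-1)) read
  2·σ_0 + 8·σ_1 + 2·σ_2 = 6(Δ_1 - Δ_0) = -24
  2·σ_1 + 8·σ_2 + 2·σ_3 = 6(Δ_2 - Δ_1) = 42
  2·σ_2 + 8·σ_3 + 2·σ_4 = 6(Δ_3 - Δ_2) = -48
Clamped end conditions give two more equations: 2h_0·σ_0 + h_0·σ_1 = 6(Δ_0 - g'(-1)) = 15 and h_3·σ_3 + 2h_3·σ_4 = 6(g'(7) - Δ_3) = 63.
Forward elimination and back-substitution give σ_0 = 211/28, σ_1 = -53/7, σ_2 = 43/4, σ_3 = -101/7, σ_4 = 643/28.
On [3, 5], g(x) = -2 + 8/7·(x - 3) + 43/8·(x - 3)² - 235/112·(x - 3)³.
With (x - 3) = 3/2: g(9/2) = 605/128.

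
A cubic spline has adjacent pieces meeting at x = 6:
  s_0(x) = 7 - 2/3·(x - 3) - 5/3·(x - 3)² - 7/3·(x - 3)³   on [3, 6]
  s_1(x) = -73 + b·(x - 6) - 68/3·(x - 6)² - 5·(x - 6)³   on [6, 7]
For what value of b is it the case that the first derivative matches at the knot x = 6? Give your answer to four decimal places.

-73.6667

s_0'(x) = -2/3 - 10/3·(x - 3) - 7·(x - 3)², so s_0'(6) = -221/3. On the right, s_1'(6) = b, so b = -221/3.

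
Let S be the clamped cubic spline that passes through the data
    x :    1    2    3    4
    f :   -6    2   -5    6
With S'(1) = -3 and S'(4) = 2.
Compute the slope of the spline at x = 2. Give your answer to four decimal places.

0.9333

Let σ_i = S''(x_i). Step sizes h_i = 1, 1, 1; slopes of the chords Δ_i = (y_(i+1) - y_i)/h_i = 8, -7, 11.
  1·σ_0 + 4·σ_1 + 1·σ_2 = 6(Δ_1 - Δ_0) = -90
  1·σ_1 + 4·σ_2 + 1·σ_3 = 6(Δ_2 - Δ_1) = 108
Clamped end conditions give two more equations: 2h_0·σ_0 + h_0·σ_1 = 6(Δ_0 - S'(1)) = 66 and h_2·σ_2 + 2h_2·σ_3 = 6(S'(4) - Δ_2) = -54.
Forward elimination and back-substitution give σ_0 = 872/15, σ_1 = -754/15, σ_2 = 794/15, σ_3 = -802/15.
On [2, 3], S'(x) = b_1 + 2c_1·(x - 2) + 3d_1·(x - 2)² with b_1 = Δ_1 - h_1(2σ_1 + σ_2)/6 = 14/15, c_1 = σ_1/2 = -377/15, d_1 = (σ_2 - σ_1)/(6h_1) = 86/5. So S'(2) = 14/15.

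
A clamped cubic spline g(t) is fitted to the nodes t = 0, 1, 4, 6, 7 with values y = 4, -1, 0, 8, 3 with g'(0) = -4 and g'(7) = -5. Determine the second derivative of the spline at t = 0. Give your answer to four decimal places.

-4.6486

With m_i denoting the second derivative at x_i, h_i = 1, 3, 2, 1, and Δ_i = (y_(i+1) − y_i)/h_i = -5, 1/3, 4, -5:
  1·m_0 + 8·m_1 + 3·m_2 = 6(Δ_1 - Δ_0) = 32
  3·m_1 + 10·m_2 + 2·m_3 = 6(Δ_2 - Δ_1) = 22
  2·m_2 + 6·m_3 + 1·m_4 = 6(Δ_3 - Δ_2) = -54
Clamped end conditions give two more equations: 2h_0·m_0 + h_0·m_1 = 6(Δ_0 - g'(0)) = -6 and h_3·m_3 + 2h_3·m_4 = 6(g'(7) - Δ_3) = 0.
Solving: m_0 = -172/37, m_1 = 122/37, m_2 = 380/111, m_3 = -1228/111, m_4 = 614/111.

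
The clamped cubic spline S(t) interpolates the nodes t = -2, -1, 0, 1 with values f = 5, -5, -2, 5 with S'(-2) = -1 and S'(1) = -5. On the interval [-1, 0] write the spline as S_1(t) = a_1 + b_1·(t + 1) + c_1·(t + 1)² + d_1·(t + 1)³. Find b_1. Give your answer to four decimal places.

-7.6667

Write M_i for S''(x_i). With h_i = 1, 1, 1 and divided differences Δ_i = -10, 3, 7, the continuity of S' gives the tridiagonal system
  1·M_0 + 4·M_1 + 1·M_2 = 6(Δ_1 - Δ_0) = 78
  1·M_1 + 4·M_2 + 1·M_3 = 6(Δ_2 - Δ_1) = 24
Clamped end conditions give two more equations: 2h_0·M_0 + h_0·M_1 = 6(Δ_0 - S'(-2)) = -54 and h_2·M_2 + 2h_2·M_3 = 6(S'(1) - Δ_2) = -72.
Hence M_0 = -122/3, M_1 = 82/3, M_2 = 28/3, M_3 = -122/3.
On [-1, 0], with S_1(t) = a_1 + b_1·(t + 1) + c_1·(t + 1)² + d_1·(t + 1)³: c_1 = M_1/2 = 41/3, d_1 = (M_2 - M_1)/(6h_1) = -3, b_1 = Δ_1 - h_1(2M_1 + M_2)/6 = -23/3.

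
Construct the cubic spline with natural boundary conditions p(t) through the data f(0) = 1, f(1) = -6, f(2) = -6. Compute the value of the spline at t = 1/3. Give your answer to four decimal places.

With m_i denoting the second derivative at x_i, h_i = 1, 1, and Δ_i = (y_(i+1) − y_i)/h_i = -7, 0:
  1·m_0 + 4·m_1 + 1·m_2 = 6(Δ_1 - Δ_0) = 42
Natural end conditions: m_0 = m_2 = 0.
Hence m_0 = 0, m_1 = 21/2, m_2 = 0.
On [0, 1], p(t) = 1 - 35/4·t + 0·t² + 7/4·t³.
With t = 1/3: p(1/3) = -50/27.

-1.8519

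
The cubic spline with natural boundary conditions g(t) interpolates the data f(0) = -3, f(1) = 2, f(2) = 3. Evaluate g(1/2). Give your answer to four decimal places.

With M_i denoting the second derivative at x_i, h_i = 1, 1, and Δ_i = (y_(i+1) − y_i)/h_i = 5, 1:
  1·M_0 + 4·M_1 + 1·M_2 = 6(Δ_1 - Δ_0) = -24
Natural end conditions: M_0 = M_2 = 0.
Solving the tridiagonal system: M_0 = 0, M_1 = -6, M_2 = 0.
On [0, 1], g(t) = -3 + 6·t + 0·t² - 1·t³.
With t = 1/2: g(1/2) = -1/8.

-0.1250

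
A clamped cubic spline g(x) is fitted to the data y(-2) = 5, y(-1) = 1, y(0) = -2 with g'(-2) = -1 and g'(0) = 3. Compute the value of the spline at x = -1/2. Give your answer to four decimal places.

Put M_i = g'' at the i-th knot. Here h = (1, 1) and Δ = (-4, -3), so the interior equations h_(i-1)·M_(i-1) + 2(h_(i-1)+h_i)·M_i + h_i·M_(i+1) = 6(Δ_i − Δ_(i-1)) read
  1·M_0 + 4·M_1 + 1·M_2 = 6(Δ_1 - Δ_0) = 6
Clamped end conditions give two more equations: 2h_0·M_0 + h_0·M_1 = 6(Δ_0 - g'(-2)) = -18 and h_1·M_1 + 2h_1·M_2 = 6(g'(0) - Δ_1) = 36.
Forward elimination and back-substitution give M_0 = -17/2, M_1 = -1, M_2 = 37/2.
On [-1, 0], g(x) = 1 - 23/4·(x + 1) - 1/2·(x + 1)² + 13/4·(x + 1)³.
With (x + 1) = 1/2: g(-1/2) = -51/32.

-1.5938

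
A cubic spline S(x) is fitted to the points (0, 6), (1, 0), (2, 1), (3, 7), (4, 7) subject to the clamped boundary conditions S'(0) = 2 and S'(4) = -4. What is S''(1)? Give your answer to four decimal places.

With m_i denoting the second derivative at x_i, h_i = 1, 1, 1, 1, and Δ_i = (y_(i+1) − y_i)/h_i = -6, 1, 6, 0:
  1·m_0 + 4·m_1 + 1·m_2 = 6(Δ_1 - Δ_0) = 42
  1·m_1 + 4·m_2 + 1·m_3 = 6(Δ_2 - Δ_1) = 30
  1·m_2 + 4·m_3 + 1·m_4 = 6(Δ_3 - Δ_2) = -36
Clamped end conditions give two more equations: 2h_0·m_0 + h_0·m_1 = 6(Δ_0 - S'(0)) = -48 and h_3·m_3 + 2h_3·m_4 = 6(S'(4) - Δ_3) = -24.
Solving the tridiagonal system: m_0 = -915/28, m_1 = 243/14, m_2 = 21/4, m_3 = -117/14, m_4 = -219/28.

17.3571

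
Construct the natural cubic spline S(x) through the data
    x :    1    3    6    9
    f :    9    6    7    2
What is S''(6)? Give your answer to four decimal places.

-1.3784

Put M_i = S'' at the i-th knot. Here h = (2, 3, 3) and Δ = (-3/2, 1/3, -5/3), so the interior equations h_(i-1)·M_(i-1) + 2(h_(i-1)+h_i)·M_i + h_i·M_(i+1) = 6(Δ_i − Δ_(i-1)) read
  2·M_0 + 10·M_1 + 3·M_2 = 6(Δ_1 - Δ_0) = 11
  3·M_1 + 12·M_2 + 3·M_3 = 6(Δ_2 - Δ_1) = -12
Natural end conditions: M_0 = M_3 = 0.
Hence M_0 = 0, M_1 = 56/37, M_2 = -51/37, M_3 = 0.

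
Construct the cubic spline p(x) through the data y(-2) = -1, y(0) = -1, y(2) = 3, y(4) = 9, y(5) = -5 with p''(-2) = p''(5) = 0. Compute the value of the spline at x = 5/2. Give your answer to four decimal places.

Write M_i for p''(x_i). With h_i = 2, 2, 2, 1 and divided differences Δ_i = 0, 2, 3, -14, the continuity of p' gives the tridiagonal system
  2·M_0 + 8·M_1 + 2·M_2 = 6(Δ_1 - Δ_0) = 12
  2·M_1 + 8·M_2 + 2·M_3 = 6(Δ_2 - Δ_1) = 6
  2·M_2 + 6·M_3 + 1·M_4 = 6(Δ_3 - Δ_2) = -102
Natural end conditions: M_0 = M_4 = 0.
Hence M_0 = 0, M_1 = 6/41, M_2 = 222/41, M_3 = -771/41, M_4 = 0.
On [2, 4], p(x) = 3 + 232/41·(x - 2) + 111/41·(x - 2)² - 331/164·(x - 2)³.
With (x - 2) = 1/2: p(5/2) = 8205/1312.

6.2538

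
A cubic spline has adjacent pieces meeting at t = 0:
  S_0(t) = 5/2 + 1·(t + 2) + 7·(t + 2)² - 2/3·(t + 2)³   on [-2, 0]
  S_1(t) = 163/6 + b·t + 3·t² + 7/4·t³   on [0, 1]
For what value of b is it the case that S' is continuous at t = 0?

S_0'(t) = 1 + 14·(t + 2) - 2·(t + 2)², so S_0'(0) = 21. On the right, S_1'(0) = b, so b = 21.

21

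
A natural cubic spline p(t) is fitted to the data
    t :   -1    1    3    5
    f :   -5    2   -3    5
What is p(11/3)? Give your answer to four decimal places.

-1.9136

With σ_i denoting the second derivative at x_i, h_i = 2, 2, 2, and Δ_i = (y_(i+1) − y_i)/h_i = 7/2, -5/2, 4:
  2·σ_0 + 8·σ_1 + 2·σ_2 = 6(Δ_1 - Δ_0) = -36
  2·σ_1 + 8·σ_2 + 2·σ_3 = 6(Δ_2 - Δ_1) = 39
Natural end conditions: σ_0 = σ_3 = 0.
Solving: σ_0 = 0, σ_1 = -61/10, σ_2 = 32/5, σ_3 = 0.
On [3, 5], p(t) = -3 - 4/15·(t - 3) + 16/5·(t - 3)² - 8/15·(t - 3)³.
With (t - 3) = 2/3: p(11/3) = -155/81.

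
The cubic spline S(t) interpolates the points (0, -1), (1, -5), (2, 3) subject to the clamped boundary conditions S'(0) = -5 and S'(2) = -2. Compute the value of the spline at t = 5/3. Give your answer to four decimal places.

1.5741

Put M_i = S'' at the i-th knot. Here h = (1, 1) and Δ = (-4, 8), so the interior equations h_(i-1)·M_(i-1) + 2(h_(i-1)+h_i)·M_i + h_i·M_(i+1) = 6(Δ_i − Δ_(i-1)) read
  1·M_0 + 4·M_1 + 1·M_2 = 6(Δ_1 - Δ_0) = 72
Clamped end conditions give two more equations: 2h_0·M_0 + h_0·M_1 = 6(Δ_0 - S'(0)) = 6 and h_1·M_1 + 2h_1·M_2 = 6(S'(2) - Δ_1) = -60.
Solving: M_0 = -27/2, M_1 = 33, M_2 = -93/2.
On [1, 2], S(t) = -5 + 19/4·(t - 1) + 33/2·(t - 1)² - 53/4·(t - 1)³.
With (t - 1) = 2/3: S(5/3) = 85/54.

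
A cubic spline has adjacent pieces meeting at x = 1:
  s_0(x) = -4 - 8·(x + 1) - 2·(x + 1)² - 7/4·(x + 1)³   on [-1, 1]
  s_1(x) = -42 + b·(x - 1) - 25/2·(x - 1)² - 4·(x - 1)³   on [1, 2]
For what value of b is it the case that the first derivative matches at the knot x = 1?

-37

s_0'(x) = -8 - 4·(x + 1) - 21/4·(x + 1)², so s_0'(1) = -37. On the right, s_1'(1) = b, so b = -37.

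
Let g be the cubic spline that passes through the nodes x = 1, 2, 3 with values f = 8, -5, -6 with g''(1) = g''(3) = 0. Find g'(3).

Put m_i = g'' at the i-th knot. Here h = (1, 1) and Δ = (-13, -1), so the interior equations h_(i-1)·m_(i-1) + 2(h_(i-1)+h_i)·m_i + h_i·m_(i+1) = 6(Δ_i − Δ_(i-1)) read
  1·m_0 + 4·m_1 + 1·m_2 = 6(Δ_1 - Δ_0) = 72
Natural end conditions: m_0 = m_2 = 0.
Forward elimination and back-substitution give m_0 = 0, m_1 = 18, m_2 = 0.
On [2, 3], g'(x) = b_1 + 2c_1·(x - 2) + 3d_1·(x - 2)² with b_1 = Δ_1 - h_1(2m_1 + m_2)/6 = -7, c_1 = m_1/2 = 9, d_1 = (m_2 - m_1)/(6h_1) = -3. So g'(3) = 2.

2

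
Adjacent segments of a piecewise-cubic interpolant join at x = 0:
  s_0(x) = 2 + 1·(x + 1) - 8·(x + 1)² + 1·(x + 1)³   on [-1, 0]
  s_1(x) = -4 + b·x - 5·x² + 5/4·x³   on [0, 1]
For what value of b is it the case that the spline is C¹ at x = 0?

s_0'(x) = 1 - 16·(x + 1) + 3·(x + 1)², so s_0'(0) = -12. On the right, s_1'(0) = b, so b = -12.

-12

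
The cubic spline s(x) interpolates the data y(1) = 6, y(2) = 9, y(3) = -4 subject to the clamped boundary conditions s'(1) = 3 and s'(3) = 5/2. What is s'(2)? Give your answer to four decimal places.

Write M_i for s''(x_i). With h_i = 1, 1 and divided differences Δ_i = 3, -13, the continuity of s' gives the tridiagonal system
  1·M_0 + 4·M_1 + 1·M_2 = 6(Δ_1 - Δ_0) = -96
Clamped end conditions give two more equations: 2h_0·M_0 + h_0·M_1 = 6(Δ_0 - s'(1)) = 0 and h_1·M_1 + 2h_1·M_2 = 6(s'(3) - Δ_1) = 93.
Hence M_0 = 95/4, M_1 = -95/2, M_2 = 281/4.
On [2, 3], s'(x) = b_1 + 2c_1·(x - 2) + 3d_1·(x - 2)² with b_1 = Δ_1 - h_1(2M_1 + M_2)/6 = -71/8, c_1 = M_1/2 = -95/4, d_1 = (M_2 - M_1)/(6h_1) = 157/8. So s'(2) = -71/8.

-8.8750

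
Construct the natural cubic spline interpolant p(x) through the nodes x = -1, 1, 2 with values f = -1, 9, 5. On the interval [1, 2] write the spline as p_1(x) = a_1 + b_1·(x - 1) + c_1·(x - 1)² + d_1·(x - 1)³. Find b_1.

-1

Put σ_i = p'' at the i-th knot. Here h = (2, 1) and Δ = (5, -4), so the interior equations h_(i-1)·σ_(i-1) + 2(h_(i-1)+h_i)·σ_i + h_i·σ_(i+1) = 6(Δ_i − Δ_(i-1)) read
  2·σ_0 + 6·σ_1 + 1·σ_2 = 6(Δ_1 - Δ_0) = -54
Natural end conditions: σ_0 = σ_2 = 0.
Hence σ_0 = 0, σ_1 = -9, σ_2 = 0.
On [1, 2], with p_1(x) = a_1 + b_1·(x - 1) + c_1·(x - 1)² + d_1·(x - 1)³: c_1 = σ_1/2 = -9/2, d_1 = (σ_2 - σ_1)/(6h_1) = 3/2, b_1 = Δ_1 - h_1(2σ_1 + σ_2)/6 = -1.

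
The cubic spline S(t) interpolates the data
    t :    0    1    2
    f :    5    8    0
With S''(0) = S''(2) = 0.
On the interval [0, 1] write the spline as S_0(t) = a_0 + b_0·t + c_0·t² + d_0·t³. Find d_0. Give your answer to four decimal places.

Let M_i = S''(x_i). Step sizes h_i = 1, 1; slopes of the chords Δ_i = (y_(i+1) - y_i)/h_i = 3, -8.
  1·M_0 + 4·M_1 + 1·M_2 = 6(Δ_1 - Δ_0) = -66
Natural end conditions: M_0 = M_2 = 0.
Solving the tridiagonal system: M_0 = 0, M_1 = -33/2, M_2 = 0.
On [0, 1], with S_0(t) = a_0 + b_0·t + c_0·t² + d_0·t³: c_0 = M_0/2 = 0, d_0 = (M_1 - M_0)/(6h_0) = -11/4, b_0 = Δ_0 - h_0(2M_0 + M_1)/6 = 23/4.

-2.7500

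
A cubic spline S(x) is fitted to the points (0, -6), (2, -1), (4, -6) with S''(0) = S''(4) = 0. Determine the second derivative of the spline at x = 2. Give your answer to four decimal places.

-3.7500

With M_i denoting the second derivative at x_i, h_i = 2, 2, and Δ_i = (y_(i+1) − y_i)/h_i = 5/2, -5/2:
  2·M_0 + 8·M_1 + 2·M_2 = 6(Δ_1 - Δ_0) = -30
Natural end conditions: M_0 = M_2 = 0.
Solving: M_0 = 0, M_1 = -15/4, M_2 = 0.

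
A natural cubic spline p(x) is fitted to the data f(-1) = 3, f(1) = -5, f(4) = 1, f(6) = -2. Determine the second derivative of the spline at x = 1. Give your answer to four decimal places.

4.6484

Let M_i = p''(x_i). Step sizes h_i = 2, 3, 2; slopes of the chords Δ_i = (y_(i+1) - y_i)/h_i = -4, 2, -3/2.
  2·M_0 + 10·M_1 + 3·M_2 = 6(Δ_1 - Δ_0) = 36
  3·M_1 + 10·M_2 + 2·M_3 = 6(Δ_2 - Δ_1) = -21
Natural end conditions: M_0 = M_3 = 0.
Hence M_0 = 0, M_1 = 423/91, M_2 = -318/91, M_3 = 0.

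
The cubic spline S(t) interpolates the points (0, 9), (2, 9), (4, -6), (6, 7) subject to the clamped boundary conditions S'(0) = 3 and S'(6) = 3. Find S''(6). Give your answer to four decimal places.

-13.4000

With M_i denoting the second derivative at x_i, h_i = 2, 2, 2, and Δ_i = (y_(i+1) − y_i)/h_i = 0, -15/2, 13/2:
  2·M_0 + 8·M_1 + 2·M_2 = 6(Δ_1 - Δ_0) = -45
  2·M_1 + 8·M_2 + 2·M_3 = 6(Δ_2 - Δ_1) = 84
Clamped end conditions give two more equations: 2h_0·M_0 + h_0·M_1 = 6(Δ_0 - S'(0)) = -18 and h_2·M_2 + 2h_2·M_3 = 6(S'(6) - Δ_2) = -21.
Hence M_0 = 2/5, M_1 = -49/5, M_2 = 163/10, M_3 = -67/5.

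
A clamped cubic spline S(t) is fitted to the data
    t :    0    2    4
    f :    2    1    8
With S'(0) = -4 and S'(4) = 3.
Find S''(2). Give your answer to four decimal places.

With M_i denoting the second derivative at x_i, h_i = 2, 2, and Δ_i = (y_(i+1) − y_i)/h_i = -1/2, 7/2:
  2·M_0 + 8·M_1 + 2·M_2 = 6(Δ_1 - Δ_0) = 24
Clamped end conditions give two more equations: 2h_0·M_0 + h_0·M_1 = 6(Δ_0 - S'(0)) = 21 and h_1·M_1 + 2h_1·M_2 = 6(S'(4) - Δ_1) = -3.
Solving the tridiagonal system: M_0 = 4, M_1 = 5/2, M_2 = -2.

2.5000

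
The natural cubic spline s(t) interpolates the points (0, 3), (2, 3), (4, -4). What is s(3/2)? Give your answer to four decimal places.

3.5742

Let m_i = s''(x_i). Step sizes h_i = 2, 2; slopes of the chords Δ_i = (y_(i+1) - y_i)/h_i = 0, -7/2.
  2·m_0 + 8·m_1 + 2·m_2 = 6(Δ_1 - Δ_0) = -21
Natural end conditions: m_0 = m_2 = 0.
Solving the tridiagonal system: m_0 = 0, m_1 = -21/8, m_2 = 0.
On [0, 2], s(t) = 3 + 7/8·t + 0·t² - 7/32·t³.
With t = 3/2: s(3/2) = 915/256.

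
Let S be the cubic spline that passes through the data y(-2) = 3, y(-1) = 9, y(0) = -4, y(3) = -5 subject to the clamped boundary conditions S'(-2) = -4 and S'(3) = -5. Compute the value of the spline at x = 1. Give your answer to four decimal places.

-9.2937

Let σ_i = S''(x_i). Step sizes h_i = 1, 1, 3; slopes of the chords Δ_i = (y_(i+1) - y_i)/h_i = 6, -13, -1/3.
  1·σ_0 + 4·σ_1 + 1·σ_2 = 6(Δ_1 - Δ_0) = -114
  1·σ_1 + 8·σ_2 + 3·σ_3 = 6(Δ_2 - Δ_1) = 76
Clamped end conditions give two more equations: 2h_0·σ_0 + h_0·σ_1 = 6(Δ_0 - S'(-2)) = 60 and h_2·σ_2 + 2h_2·σ_3 = 6(S'(3) - Δ_2) = -28.
Hence σ_0 = 1554/29, σ_1 = -1368/29, σ_2 = 612/29, σ_3 = -1324/87.
On [0, 3], S(x) = -4 - 401/29·x + 306/29·x² - 1580/783·x³.
With x = 1: S(1) = -7277/783.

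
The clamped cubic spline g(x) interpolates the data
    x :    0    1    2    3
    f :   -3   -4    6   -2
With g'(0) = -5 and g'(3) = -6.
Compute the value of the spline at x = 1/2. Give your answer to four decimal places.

-5.0917

Let M_i = g''(x_i). Step sizes h_i = 1, 1, 1; slopes of the chords Δ_i = (y_(i+1) - y_i)/h_i = -1, 10, -8.
  1·M_0 + 4·M_1 + 1·M_2 = 6(Δ_1 - Δ_0) = 66
  1·M_1 + 4·M_2 + 1·M_3 = 6(Δ_2 - Δ_1) = -108
Clamped end conditions give two more equations: 2h_0·M_0 + h_0·M_1 = 6(Δ_0 - g'(0)) = 24 and h_2·M_2 + 2h_2·M_3 = 6(g'(3) - Δ_2) = 12.
Forward elimination and back-substitution give M_0 = -22/15, M_1 = 404/15, M_2 = -604/15, M_3 = 392/15.
On [0, 1], g(x) = -3 - 5·x - 11/15·x² + 71/15·x³.
With x = 1/2: g(1/2) = -611/120.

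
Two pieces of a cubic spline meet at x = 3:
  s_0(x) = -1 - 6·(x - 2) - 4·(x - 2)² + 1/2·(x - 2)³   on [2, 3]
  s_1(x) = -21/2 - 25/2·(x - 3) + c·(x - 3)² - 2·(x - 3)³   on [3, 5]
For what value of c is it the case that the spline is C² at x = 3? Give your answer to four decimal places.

s_0''(x) = -8 + 3·(x - 2), so s_0''(3) = -5. On the right, s_1''(3) = 2c, so c = -5/2.

-2.5000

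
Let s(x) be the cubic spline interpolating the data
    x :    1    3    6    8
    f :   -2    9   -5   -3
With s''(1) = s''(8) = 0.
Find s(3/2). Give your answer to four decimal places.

1.9725

Let m_i = s''(x_i). Step sizes h_i = 2, 3, 2; slopes of the chords Δ_i = (y_(i+1) - y_i)/h_i = 11/2, -14/3, 1.
  2·m_0 + 10·m_1 + 3·m_2 = 6(Δ_1 - Δ_0) = -61
  3·m_1 + 10·m_2 + 2·m_3 = 6(Δ_2 - Δ_1) = 34
Natural end conditions: m_0 = m_3 = 0.
Forward elimination and back-substitution give m_0 = 0, m_1 = -712/91, m_2 = 523/91, m_3 = 0.
On [1, 3], s(x) = -2 + 4427/546·(x - 1) + 0·(x - 1)² - 178/273·(x - 1)³.
With (x - 1) = 1/2: s(3/2) = 359/182.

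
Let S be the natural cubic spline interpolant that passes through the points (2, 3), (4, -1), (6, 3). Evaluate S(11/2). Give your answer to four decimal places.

Put M_i = S'' at the i-th knot. Here h = (2, 2) and Δ = (-2, 2), so the interior equations h_(i-1)·M_(i-1) + 2(h_(i-1)+h_i)·M_i + h_i·M_(i+1) = 6(Δ_i − Δ_(i-1)) read
  2·M_0 + 8·M_1 + 2·M_2 = 6(Δ_1 - Δ_0) = 24
Natural end conditions: M_0 = M_2 = 0.
Solving: M_0 = 0, M_1 = 3, M_2 = 0.
On [4, 6], S(x) = -1 + 0·(x - 4) + 3/2·(x - 4)² - 1/4·(x - 4)³.
With (x - 4) = 3/2: S(11/2) = 49/32.

1.5313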